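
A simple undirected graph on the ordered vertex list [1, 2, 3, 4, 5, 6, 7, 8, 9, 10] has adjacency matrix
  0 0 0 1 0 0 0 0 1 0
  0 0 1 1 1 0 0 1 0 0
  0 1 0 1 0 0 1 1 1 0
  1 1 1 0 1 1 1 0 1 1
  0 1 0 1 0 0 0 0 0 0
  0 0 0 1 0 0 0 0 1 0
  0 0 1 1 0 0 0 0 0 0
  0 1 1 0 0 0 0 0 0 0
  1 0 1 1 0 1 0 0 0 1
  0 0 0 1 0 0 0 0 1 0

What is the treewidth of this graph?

A width-2 tree decomposition is:
Bags: B1 = {3, 4, 9}  B2 = {2, 3, 4}  B3 = {1, 4, 9}  B4 = {4, 9, 10}  B5 = {2, 3, 8}  B6 = {3, 4, 7}  B7 = {2, 4, 5}  B8 = {4, 6, 9}
Tree: B1–B2, B1–B3, B3–B4, B2–B5, B2–B6, B2–B7, B3–B8
The largest bag has 3 vertices, giving width 2; this decomposition certifies tw(G) ≤ 2. Conversely, {2, 3, 8} is a clique of size 3, and the vertices of any clique must share a bag in every tree decomposition; so some bag has ≥ 3 vertices and tw(G) ≥ 2. Combining the bounds, tw(G) = 2.

2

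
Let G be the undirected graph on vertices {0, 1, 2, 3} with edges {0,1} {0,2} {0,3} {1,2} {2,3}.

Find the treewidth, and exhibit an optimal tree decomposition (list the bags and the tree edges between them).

Every bag has size at most 3, so the width is 3 − 1 = 2 and tw(G) ≤ 2. For the lower bound, the 3 vertices {0, 1, 2} are pairwise adjacent, and any tree decomposition puts a clique entirely inside one bag — forcing width ≥ 2. Combining the bounds, tw(G) = 2.

Treewidth 2.
One such decomposition:
Bags: B1 = {0, 1, 2}  B2 = {0, 2, 3}
Tree: B1–B2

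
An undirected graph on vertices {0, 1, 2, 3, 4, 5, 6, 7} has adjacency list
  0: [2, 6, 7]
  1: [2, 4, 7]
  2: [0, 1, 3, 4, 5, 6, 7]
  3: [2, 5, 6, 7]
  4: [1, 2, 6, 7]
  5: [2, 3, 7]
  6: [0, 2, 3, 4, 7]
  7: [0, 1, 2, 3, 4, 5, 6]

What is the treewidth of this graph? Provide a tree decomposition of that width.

Treewidth 3.
Bags: B1 = {2, 3, 6, 7}  B2 = {2, 4, 6, 7}  B3 = {1, 2, 4, 7}  B4 = {0, 2, 6, 7}  B5 = {2, 3, 5, 7}
Tree: B1–B2, B2–B3, B2–B4, B1–B5

Every bag has size at most 4, so the width is 4 − 1 = 3 and tw(G) ≤ 3. Conversely, {1, 2, 4, 7} is a clique of size 4, and the vertices of any clique must share a bag in every tree decomposition; so some bag has ≥ 4 vertices and tw(G) ≥ 3. The upper and lower bounds meet at 3, so that is the treewidth.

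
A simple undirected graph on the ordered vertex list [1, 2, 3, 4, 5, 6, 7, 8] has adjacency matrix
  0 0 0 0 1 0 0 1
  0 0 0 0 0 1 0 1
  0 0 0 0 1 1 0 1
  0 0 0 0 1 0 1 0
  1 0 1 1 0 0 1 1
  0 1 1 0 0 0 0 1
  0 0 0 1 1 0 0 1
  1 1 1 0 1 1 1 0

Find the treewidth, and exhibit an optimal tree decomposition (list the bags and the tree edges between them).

Each bag holds 3 vertices, so the decomposition has width 2, which upper-bounds the treewidth. Conversely, {2, 6, 8} is a clique of size 3, and the vertices of any clique must share a bag in every tree decomposition; so some bag has ≥ 3 vertices and tw(G) ≥ 2. Hence tw(G) = 2 exactly.

Treewidth 2.
Bags: B1 = {1, 5, 8}  B2 = {5, 7, 8}  B3 = {3, 5, 8}  B4 = {3, 6, 8}  B5 = {4, 5, 7}  B6 = {2, 6, 8}
Tree: B1–B2, B2–B3, B3–B4, B2–B5, B4–B6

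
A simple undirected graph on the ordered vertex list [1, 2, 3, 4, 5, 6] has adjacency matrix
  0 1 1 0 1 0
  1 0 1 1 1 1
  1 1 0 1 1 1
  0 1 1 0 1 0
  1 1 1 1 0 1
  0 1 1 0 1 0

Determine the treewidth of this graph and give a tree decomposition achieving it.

Every bag has size at most 4, so the width is 4 − 1 = 3 and tw(G) ≤ 3. For the lower bound, the 4 vertices {1, 2, 3, 5} are pairwise adjacent, and any tree decomposition puts a clique entirely inside one bag — forcing width ≥ 3. Hence tw(G) = 3 exactly.

Treewidth 3.
Bags: B1 = {1, 2, 3, 5}  B2 = {2, 3, 4, 5}  B3 = {2, 3, 5, 6}
Tree: B1–B2, B1–B3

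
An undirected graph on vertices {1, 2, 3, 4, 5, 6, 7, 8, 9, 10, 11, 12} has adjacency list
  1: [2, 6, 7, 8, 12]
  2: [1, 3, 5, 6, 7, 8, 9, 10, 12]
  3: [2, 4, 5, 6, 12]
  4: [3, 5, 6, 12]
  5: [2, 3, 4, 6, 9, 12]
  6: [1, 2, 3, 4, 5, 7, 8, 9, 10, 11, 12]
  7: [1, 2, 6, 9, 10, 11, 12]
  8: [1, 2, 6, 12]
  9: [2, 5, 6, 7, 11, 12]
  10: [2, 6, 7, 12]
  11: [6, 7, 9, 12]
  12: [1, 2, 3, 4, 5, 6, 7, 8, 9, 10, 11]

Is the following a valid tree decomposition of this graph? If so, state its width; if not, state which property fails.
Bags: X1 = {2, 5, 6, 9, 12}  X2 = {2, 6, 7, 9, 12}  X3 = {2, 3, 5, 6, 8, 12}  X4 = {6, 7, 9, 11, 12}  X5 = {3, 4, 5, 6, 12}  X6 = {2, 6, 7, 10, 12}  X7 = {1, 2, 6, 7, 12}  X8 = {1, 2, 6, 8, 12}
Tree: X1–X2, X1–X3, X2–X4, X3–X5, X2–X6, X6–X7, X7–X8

No — bags containing vertex 8 are not connected in the tree.

A tree decomposition must satisfy three properties: every vertex lies in some bag; for every edge, both endpoints lie together in some bag; and for every vertex, the bags containing it form a connected subtree. Here bags containing vertex 8 are not connected in the tree, so the decomposition is invalid.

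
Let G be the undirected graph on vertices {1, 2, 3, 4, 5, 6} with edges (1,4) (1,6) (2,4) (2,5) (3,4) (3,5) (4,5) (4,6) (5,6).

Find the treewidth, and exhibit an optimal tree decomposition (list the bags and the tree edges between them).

Each bag holds 3 vertices, so the decomposition has width 2, which upper-bounds the treewidth. For the lower bound, the 3 vertices {1, 4, 6} are pairwise adjacent, and any tree decomposition puts a clique entirely inside one bag — forcing width ≥ 2. Therefore the treewidth is 2.

Treewidth 2.
One such decomposition:
Bags: B1 = {4, 5, 6}  B2 = {3, 4, 5}  B3 = {2, 4, 5}  B4 = {1, 4, 6}
Tree: B1–B2, B2–B3, B1–B4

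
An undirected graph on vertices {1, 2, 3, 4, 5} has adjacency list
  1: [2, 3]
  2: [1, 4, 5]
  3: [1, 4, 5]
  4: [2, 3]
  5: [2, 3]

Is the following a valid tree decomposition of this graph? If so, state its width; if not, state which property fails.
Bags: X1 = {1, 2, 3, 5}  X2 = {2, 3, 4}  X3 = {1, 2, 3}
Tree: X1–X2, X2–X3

No — bags containing vertex 1 are not connected in the tree.

A tree decomposition must satisfy three properties: every vertex lies in some bag; for every edge, both endpoints lie together in some bag; and for every vertex, the bags containing it form a connected subtree. Here bags containing vertex 1 are not connected in the tree, so the decomposition is invalid.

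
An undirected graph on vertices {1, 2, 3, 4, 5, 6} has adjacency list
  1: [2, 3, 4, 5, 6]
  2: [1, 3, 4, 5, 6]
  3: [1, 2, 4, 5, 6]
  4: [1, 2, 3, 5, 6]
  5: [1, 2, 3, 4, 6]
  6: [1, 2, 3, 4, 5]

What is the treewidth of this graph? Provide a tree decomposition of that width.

With just one bag of size 6, the width is 6 − 1 = 5, so tw(G) ≤ 5. Conversely, {1, 2, 3, 4, 5, 6} is a clique of size 6, and the vertices of any clique must share a bag in every tree decomposition; so some bag has ≥ 6 vertices and tw(G) ≥ 5. Therefore the treewidth is 5.

Treewidth 5.
Bags: B1 = {1, 2, 3, 4, 5, 6}
Tree: (single bag)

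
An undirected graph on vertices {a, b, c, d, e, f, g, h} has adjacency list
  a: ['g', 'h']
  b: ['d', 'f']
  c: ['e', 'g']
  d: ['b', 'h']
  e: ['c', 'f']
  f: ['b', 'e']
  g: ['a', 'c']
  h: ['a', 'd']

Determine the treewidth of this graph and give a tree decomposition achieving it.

The largest bag has 3 vertices, giving width 2; this decomposition certifies tw(G) ≤ 2. The edges e–f–b–d–h–a–g–c–e form a cycle, so G is not a tree and its treewidth is at least 2. Therefore the treewidth is 2.

Treewidth 2.
One optimal decomposition is:
Bags: B1 = {b, e, f}  B2 = {b, d, e}  B3 = {d, e, h}  B4 = {a, e, h}  B5 = {a, e, g}  B6 = {c, e, g}
Tree: B1–B2, B2–B3, B3–B4, B4–B5, B5–B6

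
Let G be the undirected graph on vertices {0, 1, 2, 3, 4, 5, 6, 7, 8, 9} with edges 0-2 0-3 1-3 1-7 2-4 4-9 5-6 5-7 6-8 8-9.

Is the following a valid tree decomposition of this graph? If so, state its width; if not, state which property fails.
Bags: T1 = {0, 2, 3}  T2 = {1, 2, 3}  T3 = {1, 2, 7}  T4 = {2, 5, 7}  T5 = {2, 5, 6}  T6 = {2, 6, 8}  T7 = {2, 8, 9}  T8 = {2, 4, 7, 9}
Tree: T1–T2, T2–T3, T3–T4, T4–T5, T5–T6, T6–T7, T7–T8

No — bags containing vertex 7 are not connected in the tree.

A tree decomposition must satisfy three properties: every vertex lies in some bag; for every edge, both endpoints lie together in some bag; and for every vertex, the bags containing it form a connected subtree. Here bags containing vertex 7 are not connected in the tree, so the decomposition is invalid.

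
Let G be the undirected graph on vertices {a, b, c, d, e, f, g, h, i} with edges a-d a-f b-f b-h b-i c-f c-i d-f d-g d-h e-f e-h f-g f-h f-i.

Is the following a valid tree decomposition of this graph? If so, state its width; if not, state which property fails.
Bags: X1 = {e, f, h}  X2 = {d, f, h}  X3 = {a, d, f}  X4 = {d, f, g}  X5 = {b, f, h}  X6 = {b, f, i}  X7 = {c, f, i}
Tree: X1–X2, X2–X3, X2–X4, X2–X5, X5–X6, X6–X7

Yes; width 2.

Checking the three conditions: (i) the bags cover all of {a, b, c, d, e, f, g, h, i}; (ii) for each edge, some bag contains both endpoints; (iii) the bags containing any fixed vertex form a subtree. All hold, so the decomposition is valid with width 3 − 1 = 2.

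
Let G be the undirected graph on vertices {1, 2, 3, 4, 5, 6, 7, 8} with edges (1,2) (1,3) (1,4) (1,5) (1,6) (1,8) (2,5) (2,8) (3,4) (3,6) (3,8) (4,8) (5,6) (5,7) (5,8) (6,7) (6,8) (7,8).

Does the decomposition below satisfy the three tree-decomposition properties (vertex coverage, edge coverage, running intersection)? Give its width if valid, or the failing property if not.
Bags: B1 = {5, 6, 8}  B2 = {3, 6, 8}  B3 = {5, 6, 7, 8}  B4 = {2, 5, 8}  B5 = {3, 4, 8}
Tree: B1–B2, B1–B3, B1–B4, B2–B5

A tree decomposition must satisfy three properties: every vertex lies in some bag; for every edge, both endpoints lie together in some bag; and for every vertex, the bags containing it form a connected subtree. Here vertex 1 appears in no bag, so the decomposition is invalid.

No — vertex 1 appears in no bag.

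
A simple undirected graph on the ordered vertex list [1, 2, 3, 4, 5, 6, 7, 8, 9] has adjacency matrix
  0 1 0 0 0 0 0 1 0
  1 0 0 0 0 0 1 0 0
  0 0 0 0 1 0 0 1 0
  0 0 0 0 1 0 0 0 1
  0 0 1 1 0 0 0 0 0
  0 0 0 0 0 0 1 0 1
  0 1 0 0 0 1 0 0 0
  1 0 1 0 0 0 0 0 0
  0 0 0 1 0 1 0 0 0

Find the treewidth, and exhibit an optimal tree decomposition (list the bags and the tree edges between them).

The largest bag has 3 vertices, giving width 2; this decomposition certifies tw(G) ≤ 2. Since 1–2–7–6–9–4–5–3–8–1 is a cycle in G, G is not acyclic. Forests are exactly the graphs of treewidth ≤ 1, so tw(G) ≥ 2. The upper and lower bounds meet at 2, so that is the treewidth.

Treewidth 2.
One optimal decomposition is:
Bags: B1 = {1, 2, 7}  B2 = {1, 6, 7}  B3 = {1, 6, 9}  B4 = {1, 4, 9}  B5 = {1, 4, 5}  B6 = {1, 3, 5}  B7 = {1, 3, 8}
Tree: B1–B2, B2–B3, B3–B4, B4–B5, B5–B6, B6–B7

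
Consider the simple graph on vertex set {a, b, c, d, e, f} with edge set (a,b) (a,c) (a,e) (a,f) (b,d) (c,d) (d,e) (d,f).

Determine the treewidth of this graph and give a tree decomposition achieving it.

Each bag holds 3 vertices, so the decomposition has width 2, which upper-bounds the treewidth. The edges e–a–f–d–e form a cycle, so G is not a tree and its treewidth is at least 2. The upper and lower bounds meet at 2, so that is the treewidth.

Treewidth 2.
One optimal decomposition is:
Bags: B1 = {a, d, e}  B2 = {a, d, f}  B3 = {a, b, d}  B4 = {a, c, d}
Tree: B1–B2, B2–B3, B3–B4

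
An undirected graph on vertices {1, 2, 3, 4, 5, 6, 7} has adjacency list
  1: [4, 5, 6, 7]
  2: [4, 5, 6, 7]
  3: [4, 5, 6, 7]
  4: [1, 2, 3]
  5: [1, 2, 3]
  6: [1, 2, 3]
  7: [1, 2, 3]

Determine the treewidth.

3

A width-3 tree decomposition is:
Bags: B1 = {1, 2, 3, 6}  B2 = {1, 2, 3, 4}  B3 = {1, 2, 3, 7}  B4 = {1, 2, 3, 5}
Tree: B1–B2, B2–B3, B3–B4
Each bag holds 4 vertices, so the decomposition has width 3, which upper-bounds the treewidth. For the lower bound: the 4 vertex sets {3,6}, {2,4}, {1}, {7} are disjoint, each induces a connected subgraph, and every pair is joined by at least one edge of G. Contracting each set to a single vertex therefore yields K_{4} as a minor, and since treewidth is minor-monotone, tw(G) ≥ tw(K_{4}) = 3. The upper and lower bounds meet at 3, so that is the treewidth.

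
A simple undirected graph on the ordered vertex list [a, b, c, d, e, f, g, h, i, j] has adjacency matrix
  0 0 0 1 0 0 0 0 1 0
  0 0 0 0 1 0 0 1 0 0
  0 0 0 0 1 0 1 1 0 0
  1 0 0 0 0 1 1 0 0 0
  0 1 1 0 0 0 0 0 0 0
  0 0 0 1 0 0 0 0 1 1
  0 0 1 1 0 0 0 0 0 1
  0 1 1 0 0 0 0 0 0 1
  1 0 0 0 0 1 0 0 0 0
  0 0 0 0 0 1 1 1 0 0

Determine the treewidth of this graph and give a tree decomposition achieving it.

The largest bag has 3 vertices, giving width 2; this decomposition certifies tw(G) ≤ 2. For the lower bound, G contains the cycle a–i–f–d–a, so G is not a forest; only forests have treewidth ≤ 1, hence tw(G) ≥ 2. Combining the bounds, tw(G) = 2.

Treewidth 2.
One optimal decomposition is:
Bags: B1 = {a, d, i}  B2 = {d, f, i}  B3 = {d, f, g}  B4 = {f, g, j}  B5 = {c, g, j}  B6 = {c, h, j}  B7 = {c, e, h}  B8 = {b, e, h}
Tree: B1–B2, B2–B3, B3–B4, B4–B5, B5–B6, B6–B7, B7–B8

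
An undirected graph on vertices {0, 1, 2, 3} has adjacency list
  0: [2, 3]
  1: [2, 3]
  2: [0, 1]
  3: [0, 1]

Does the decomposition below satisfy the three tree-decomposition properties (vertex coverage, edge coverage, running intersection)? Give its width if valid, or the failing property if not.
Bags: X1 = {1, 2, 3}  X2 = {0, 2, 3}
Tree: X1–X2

Every vertex of G appears in some bag (union = {0, 1, 2, 3}); every edge is covered by a bag; and for each vertex v the set of bags containing v is connected in the bag tree. The decomposition is therefore valid. The largest bag has 3 vertices, so the width is 2.

Yes; width 2.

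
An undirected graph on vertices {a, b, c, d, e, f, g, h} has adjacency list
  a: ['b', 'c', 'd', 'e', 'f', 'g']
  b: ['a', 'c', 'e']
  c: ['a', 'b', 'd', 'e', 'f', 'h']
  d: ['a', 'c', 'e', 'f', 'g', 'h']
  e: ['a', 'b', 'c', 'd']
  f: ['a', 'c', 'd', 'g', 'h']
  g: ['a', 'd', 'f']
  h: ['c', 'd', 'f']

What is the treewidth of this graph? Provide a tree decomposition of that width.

Each bag holds 4 vertices, so the decomposition has width 3, which upper-bounds the treewidth. For the lower bound, the 4 vertices {a, c, d, e} are pairwise adjacent, and any tree decomposition puts a clique entirely inside one bag — forcing width ≥ 3. Therefore the treewidth is 3.

Treewidth 3.
One optimal decomposition is:
Bags: B1 = {a, c, d, e}  B2 = {a, b, c, e}  B3 = {a, c, d, f}  B4 = {a, d, f, g}  B5 = {c, d, f, h}
Tree: B1–B2, B1–B3, B3–B4, B3–B5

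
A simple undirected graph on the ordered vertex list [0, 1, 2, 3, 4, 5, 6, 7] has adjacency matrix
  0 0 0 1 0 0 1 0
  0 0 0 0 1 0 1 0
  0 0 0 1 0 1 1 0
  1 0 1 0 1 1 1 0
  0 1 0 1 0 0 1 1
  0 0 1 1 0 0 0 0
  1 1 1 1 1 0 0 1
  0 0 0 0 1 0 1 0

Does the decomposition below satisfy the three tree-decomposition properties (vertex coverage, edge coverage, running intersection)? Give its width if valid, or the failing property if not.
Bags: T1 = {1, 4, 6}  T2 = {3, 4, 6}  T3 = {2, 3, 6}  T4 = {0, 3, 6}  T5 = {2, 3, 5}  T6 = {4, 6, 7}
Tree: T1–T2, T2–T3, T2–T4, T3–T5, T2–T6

Yes; width 2.

Every vertex of G appears in some bag (union = {0, 1, 2, 3, 4, 5, 6, 7}); every edge is covered by a bag; and for each vertex v the set of bags containing v is connected in the bag tree. The decomposition is therefore valid. The largest bag has 3 vertices, so the width is 2.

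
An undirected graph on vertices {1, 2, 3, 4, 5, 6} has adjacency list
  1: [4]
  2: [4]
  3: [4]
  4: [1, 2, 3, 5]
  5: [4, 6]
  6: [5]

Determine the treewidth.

A width-1 tree decomposition is:
Bags: B1 = {1, 4}  B2 = {4, 5}  B3 = {3, 4}  B4 = {2, 4}  B5 = {5, 6}
Tree: B1–B2, B1–B3, B3–B4, B2–B5
The largest bag has 2 vertices, giving width 1; this decomposition certifies tw(G) ≤ 1. Any graph with an edge has treewidth ≥ 1, and G has the edge 4–1. Hence tw(G) = 1 exactly.

1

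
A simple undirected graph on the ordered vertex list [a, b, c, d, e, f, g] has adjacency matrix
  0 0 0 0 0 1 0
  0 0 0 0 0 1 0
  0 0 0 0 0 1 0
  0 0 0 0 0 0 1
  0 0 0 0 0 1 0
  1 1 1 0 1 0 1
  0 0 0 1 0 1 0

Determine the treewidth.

1

A width-1 tree decomposition is:
Bags: B1 = {a, f}  B2 = {b, f}  B3 = {f, g}  B4 = {c, f}  B5 = {e, f}  B6 = {d, g}
Tree: B1–B2, B1–B3, B3–B4, B3–B5, B3–B6
Every bag has size at most 2, so the width is 2 − 1 = 1 and tw(G) ≤ 1. G has an edge, so its treewidth is at least 1. The upper and lower bounds meet at 1, so that is the treewidth.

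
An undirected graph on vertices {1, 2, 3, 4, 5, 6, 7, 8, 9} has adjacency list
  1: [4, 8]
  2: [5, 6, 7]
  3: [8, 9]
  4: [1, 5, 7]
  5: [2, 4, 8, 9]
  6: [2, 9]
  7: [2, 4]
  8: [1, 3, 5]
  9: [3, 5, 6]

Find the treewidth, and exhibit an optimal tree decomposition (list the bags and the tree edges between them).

Each bag holds 4 vertices, so the decomposition has width 3, which upper-bounds the treewidth. For the lower bound: the 4 vertex sets {2,6,7}, {4}, {5}, {1,3,8,9} are disjoint, each induces a connected subgraph, and every pair is joined by at least one edge of G. Contracting each set to a single vertex therefore yields K_{4} as a minor, and since treewidth is minor-monotone, tw(G) ≥ tw(K_{4}) = 3. The upper and lower bounds meet at 3, so that is the treewidth.

Treewidth 3.
Bags: B1 = {2, 4, 6, 7}  B2 = {2, 4, 5, 6}  B3 = {4, 5, 6, 9}  B4 = {1, 4, 5, 9}  B5 = {1, 5, 8, 9}  B6 = {1, 3, 8, 9}
Tree: B1–B2, B2–B3, B3–B4, B4–B5, B5–B6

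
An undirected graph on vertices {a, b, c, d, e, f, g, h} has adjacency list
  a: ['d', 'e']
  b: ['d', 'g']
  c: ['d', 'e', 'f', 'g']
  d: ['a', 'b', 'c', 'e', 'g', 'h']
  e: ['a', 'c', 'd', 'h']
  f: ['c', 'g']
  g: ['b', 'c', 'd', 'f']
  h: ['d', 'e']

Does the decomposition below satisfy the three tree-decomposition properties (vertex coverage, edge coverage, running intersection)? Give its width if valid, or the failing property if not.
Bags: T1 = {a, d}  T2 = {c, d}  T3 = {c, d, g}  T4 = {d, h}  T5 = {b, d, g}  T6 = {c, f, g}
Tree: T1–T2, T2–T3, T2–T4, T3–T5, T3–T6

No — vertex e appears in no bag.

A tree decomposition must satisfy three properties: every vertex lies in some bag; for every edge, both endpoints lie together in some bag; and for every vertex, the bags containing it form a connected subtree. Here vertex e appears in no bag, so the decomposition is invalid.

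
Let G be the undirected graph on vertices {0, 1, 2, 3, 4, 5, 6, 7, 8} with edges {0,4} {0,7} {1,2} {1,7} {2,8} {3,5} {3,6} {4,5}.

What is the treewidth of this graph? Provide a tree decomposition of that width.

The largest bag has 2 vertices, giving width 1; this decomposition certifies tw(G) ≤ 1. Since G has at least one edge (e.g. 6–3), it is not an edgeless graph, so tw(G) ≥ 1. The upper and lower bounds meet at 1, so that is the treewidth.

Treewidth 1.
Bags: B1 = {3, 6}  B2 = {3, 5}  B3 = {4, 5}  B4 = {0, 4}  B5 = {0, 7}  B6 = {1, 7}  B7 = {1, 2}  B8 = {2, 8}
Tree: B1–B2, B2–B3, B3–B4, B4–B5, B5–B6, B6–B7, B7–B8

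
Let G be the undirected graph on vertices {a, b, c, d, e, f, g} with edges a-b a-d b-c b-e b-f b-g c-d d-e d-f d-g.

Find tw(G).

A width-2 tree decomposition is:
Bags: B1 = {b, c, d}  B2 = {b, d, f}  B3 = {b, d, g}  B4 = {a, b, d}  B5 = {b, d, e}
Tree: B1–B2, B2–B3, B3–B4, B4–B5
Every bag has size at most 3, so the width is 3 − 1 = 2 and tw(G) ≤ 2. The edges d–c–b–f–d form a cycle, so G is not a tree and its treewidth is at least 2. The upper and lower bounds meet at 2, so that is the treewidth.

2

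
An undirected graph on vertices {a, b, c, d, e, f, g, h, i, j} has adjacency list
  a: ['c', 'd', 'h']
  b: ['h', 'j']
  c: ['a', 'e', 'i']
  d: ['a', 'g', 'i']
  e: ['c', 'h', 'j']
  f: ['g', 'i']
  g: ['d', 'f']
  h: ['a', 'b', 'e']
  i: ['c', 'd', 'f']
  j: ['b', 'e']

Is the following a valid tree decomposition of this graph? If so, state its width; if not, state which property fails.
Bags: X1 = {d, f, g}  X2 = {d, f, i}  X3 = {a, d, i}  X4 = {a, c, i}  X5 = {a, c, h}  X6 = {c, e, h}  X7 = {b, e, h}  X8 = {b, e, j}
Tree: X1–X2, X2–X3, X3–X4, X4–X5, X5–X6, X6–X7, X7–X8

Yes; width 2.

Vertex coverage: the bags together contain {a, b, c, d, e, f, g, h, i, j}, the full vertex set. Edge coverage: each edge of G has both endpoints in at least one bag. Running intersection: for every vertex, the bags containing it form a connected subtree. All three properties hold, so this is a valid tree decomposition of width max|bag| − 1 = 2, and hence tw(G) ≤ 2.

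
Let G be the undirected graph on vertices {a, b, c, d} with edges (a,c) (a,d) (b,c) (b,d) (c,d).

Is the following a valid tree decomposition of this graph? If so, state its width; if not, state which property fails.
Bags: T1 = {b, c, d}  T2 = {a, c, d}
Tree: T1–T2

Vertex coverage: the bags together contain {a, b, c, d}, the full vertex set. Edge coverage: each edge of G has both endpoints in at least one bag. Running intersection: for every vertex, the bags containing it form a connected subtree. All three properties hold, so this is a valid tree decomposition of width max|bag| − 1 = 2, and hence tw(G) ≤ 2.

Yes; width 2.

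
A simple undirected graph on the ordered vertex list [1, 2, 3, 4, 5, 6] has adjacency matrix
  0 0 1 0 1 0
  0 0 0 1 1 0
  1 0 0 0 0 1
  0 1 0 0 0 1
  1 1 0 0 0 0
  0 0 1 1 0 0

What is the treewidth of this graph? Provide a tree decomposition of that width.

Treewidth 2.
One optimal decomposition is:
Bags: B1 = {1, 2, 5}  B2 = {1, 2, 4}  B3 = {1, 4, 6}  B4 = {1, 3, 6}
Tree: B1–B2, B2–B3, B3–B4

The largest bag has 3 vertices, giving width 2; this decomposition certifies tw(G) ≤ 2. The edges 1–5–2–4–6–3–1 form a cycle, so G is not a tree and its treewidth is at least 2. Therefore the treewidth is 2.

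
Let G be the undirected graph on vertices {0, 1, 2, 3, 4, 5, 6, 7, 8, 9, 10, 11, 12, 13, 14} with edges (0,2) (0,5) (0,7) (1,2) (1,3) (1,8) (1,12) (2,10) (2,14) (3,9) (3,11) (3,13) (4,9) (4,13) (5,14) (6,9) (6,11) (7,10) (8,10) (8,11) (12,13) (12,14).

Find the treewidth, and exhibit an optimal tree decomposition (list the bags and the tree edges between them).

The largest bag has 4 vertices, giving width 3; this decomposition certifies tw(G) ≤ 3. For the lower bound: the 4 vertex sets {4,6,9}, {11}, {3}, {1,8,12,13} are disjoint, each induces a connected subgraph, and every pair is joined by at least one edge of G. Contracting each set to a single vertex therefore yields K_{4} as a minor, and since treewidth is minor-monotone, tw(G) ≥ tw(K_{4}) = 3. Therefore the treewidth is 3.

Treewidth 3.
One such decomposition:
Bags: B1 = {4, 6, 9, 11}  B2 = {3, 4, 9, 11}  B3 = {3, 4, 11, 13}  B4 = {3, 8, 11, 13}  B5 = {1, 3, 8, 13}  B6 = {1, 8, 12, 13}  B7 = {1, 8, 10, 12}  B8 = {1, 2, 10, 12}  B9 = {2, 10, 12, 14}  B10 = {2, 7, 10, 14}  B11 = {0, 2, 7, 14}  B12 = {0, 5, 7, 14}
Tree: B1–B2, B2–B3, B3–B4, B4–B5, B5–B6, B6–B7, B7–B8, B8–B9, B9–B10, B10–B11, B11–B12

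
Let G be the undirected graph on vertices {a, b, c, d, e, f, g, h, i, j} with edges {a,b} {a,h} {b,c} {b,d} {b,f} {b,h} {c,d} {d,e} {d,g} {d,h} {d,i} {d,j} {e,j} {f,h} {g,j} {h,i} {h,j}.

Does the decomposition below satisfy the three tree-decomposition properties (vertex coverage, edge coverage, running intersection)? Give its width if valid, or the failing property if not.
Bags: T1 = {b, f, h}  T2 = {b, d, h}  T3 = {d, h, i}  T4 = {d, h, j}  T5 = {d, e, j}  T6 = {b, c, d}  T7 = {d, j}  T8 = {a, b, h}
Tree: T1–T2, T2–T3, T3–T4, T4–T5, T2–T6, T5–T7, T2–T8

No — vertex g appears in no bag.

A tree decomposition must satisfy three properties: every vertex lies in some bag; for every edge, both endpoints lie together in some bag; and for every vertex, the bags containing it form a connected subtree. Here vertex g appears in no bag, so the decomposition is invalid.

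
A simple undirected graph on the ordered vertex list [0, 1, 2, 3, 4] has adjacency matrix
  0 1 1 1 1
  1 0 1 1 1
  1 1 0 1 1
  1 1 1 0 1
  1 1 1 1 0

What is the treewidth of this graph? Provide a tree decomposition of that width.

With just one bag of size 5, the width is 5 − 1 = 4, so tw(G) ≤ 4. For the lower bound, the 5 vertices {0, 1, 2, 3, 4} are pairwise adjacent, and any tree decomposition puts a clique entirely inside one bag — forcing width ≥ 4. Therefore the treewidth is 4.

Treewidth 4.
One optimal decomposition is:
Bags: B1 = {0, 1, 2, 3, 4}
Tree: (single bag)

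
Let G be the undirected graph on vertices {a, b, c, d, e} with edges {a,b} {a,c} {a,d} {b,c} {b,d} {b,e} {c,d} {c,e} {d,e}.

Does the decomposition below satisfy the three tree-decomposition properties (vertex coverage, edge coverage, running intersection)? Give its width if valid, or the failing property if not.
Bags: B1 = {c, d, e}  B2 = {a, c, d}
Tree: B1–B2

A tree decomposition must satisfy three properties: every vertex lies in some bag; for every edge, both endpoints lie together in some bag; and for every vertex, the bags containing it form a connected subtree. Here vertex b appears in no bag, so the decomposition is invalid.

No — vertex b appears in no bag.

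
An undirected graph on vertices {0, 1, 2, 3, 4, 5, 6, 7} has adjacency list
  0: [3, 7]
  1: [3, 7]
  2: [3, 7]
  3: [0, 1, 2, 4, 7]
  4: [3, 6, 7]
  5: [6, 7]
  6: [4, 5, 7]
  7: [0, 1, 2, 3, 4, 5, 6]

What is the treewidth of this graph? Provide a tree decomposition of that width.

Every bag has size at most 3, so the width is 3 − 1 = 2 and tw(G) ≤ 2. For the lower bound, the 3 vertices {0, 3, 7} are pairwise adjacent, and any tree decomposition puts a clique entirely inside one bag — forcing width ≥ 2. Therefore the treewidth is 2.

Treewidth 2.
Bags: B1 = {3, 4, 7}  B2 = {4, 6, 7}  B3 = {2, 3, 7}  B4 = {0, 3, 7}  B5 = {5, 6, 7}  B6 = {1, 3, 7}
Tree: B1–B2, B1–B3, B1–B4, B2–B5, B3–B6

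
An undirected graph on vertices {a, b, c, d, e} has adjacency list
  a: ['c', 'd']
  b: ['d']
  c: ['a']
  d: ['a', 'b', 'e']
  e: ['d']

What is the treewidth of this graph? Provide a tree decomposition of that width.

Treewidth 1.
One such decomposition:
Bags: B1 = {a, d}  B2 = {b, d}  B3 = {d, e}  B4 = {a, c}
Tree: B1–B2, B1–B3, B1–B4

Each bag holds 2 vertices, so the decomposition has width 1, which upper-bounds the treewidth. G has an edge, so its treewidth is at least 1. The upper and lower bounds meet at 1, so that is the treewidth.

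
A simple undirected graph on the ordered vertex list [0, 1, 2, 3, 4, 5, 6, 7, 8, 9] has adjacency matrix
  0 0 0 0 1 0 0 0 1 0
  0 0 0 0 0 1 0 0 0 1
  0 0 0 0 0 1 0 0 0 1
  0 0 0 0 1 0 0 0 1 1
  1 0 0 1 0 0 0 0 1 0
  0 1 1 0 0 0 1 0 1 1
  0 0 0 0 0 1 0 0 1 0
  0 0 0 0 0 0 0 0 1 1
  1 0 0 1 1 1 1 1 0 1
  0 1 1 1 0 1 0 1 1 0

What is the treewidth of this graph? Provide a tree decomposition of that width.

Treewidth 2.
One optimal decomposition is:
Bags: B1 = {3, 8, 9}  B2 = {5, 8, 9}  B3 = {1, 5, 9}  B4 = {2, 5, 9}  B5 = {3, 4, 8}  B6 = {7, 8, 9}  B7 = {0, 4, 8}  B8 = {5, 6, 8}
Tree: B1–B2, B2–B3, B3–B4, B1–B5, B1–B6, B5–B7, B2–B8

Each bag holds 3 vertices, so the decomposition has width 2, which upper-bounds the treewidth. Conversely, {0, 4, 8} is a clique of size 3, and the vertices of any clique must share a bag in every tree decomposition; so some bag has ≥ 3 vertices and tw(G) ≥ 2. Hence tw(G) = 2 exactly.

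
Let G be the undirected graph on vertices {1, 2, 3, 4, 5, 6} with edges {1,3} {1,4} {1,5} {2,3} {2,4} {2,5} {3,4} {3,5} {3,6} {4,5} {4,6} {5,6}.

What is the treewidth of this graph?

3

A width-3 tree decomposition is:
Bags: B1 = {3, 4, 5, 6}  B2 = {2, 3, 4, 5}  B3 = {1, 3, 4, 5}
Tree: B1–B2, B1–B3
Each bag holds 4 vertices, so the decomposition has width 3, which upper-bounds the treewidth. For the lower bound, the 4 vertices {1, 3, 4, 5} are pairwise adjacent, and any tree decomposition puts a clique entirely inside one bag — forcing width ≥ 3. Combining the bounds, tw(G) = 3.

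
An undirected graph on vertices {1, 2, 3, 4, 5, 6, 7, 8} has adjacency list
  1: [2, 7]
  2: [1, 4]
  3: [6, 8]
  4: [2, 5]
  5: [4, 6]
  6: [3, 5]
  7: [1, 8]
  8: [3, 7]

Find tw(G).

2

A width-2 tree decomposition is:
Bags: B1 = {1, 2, 4}  B2 = {1, 4, 5}  B3 = {1, 5, 6}  B4 = {1, 3, 6}  B5 = {1, 3, 8}  B6 = {1, 7, 8}
Tree: B1–B2, B2–B3, B3–B4, B4–B5, B5–B6
Every bag has size at most 3, so the width is 3 − 1 = 2 and tw(G) ≤ 2. The edges 1–2–4–5–6–3–8–7–1 form a cycle, so G is not a tree and its treewidth is at least 2. Combining the bounds, tw(G) = 2.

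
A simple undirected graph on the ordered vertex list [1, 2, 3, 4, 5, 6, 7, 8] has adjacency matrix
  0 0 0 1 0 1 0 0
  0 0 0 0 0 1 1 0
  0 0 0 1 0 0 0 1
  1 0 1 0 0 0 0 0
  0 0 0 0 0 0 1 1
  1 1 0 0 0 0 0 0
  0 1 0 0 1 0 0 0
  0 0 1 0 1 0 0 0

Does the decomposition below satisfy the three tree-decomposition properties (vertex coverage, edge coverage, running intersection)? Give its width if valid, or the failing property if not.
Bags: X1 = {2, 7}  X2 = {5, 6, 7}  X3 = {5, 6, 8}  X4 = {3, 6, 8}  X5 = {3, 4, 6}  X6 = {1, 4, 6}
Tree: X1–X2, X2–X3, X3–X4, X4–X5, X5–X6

A tree decomposition must satisfy three properties: every vertex lies in some bag; for every edge, both endpoints lie together in some bag; and for every vertex, the bags containing it form a connected subtree. Here edge (6,2) lies in no bag, so the decomposition is invalid.

No — edge (6,2) lies in no bag.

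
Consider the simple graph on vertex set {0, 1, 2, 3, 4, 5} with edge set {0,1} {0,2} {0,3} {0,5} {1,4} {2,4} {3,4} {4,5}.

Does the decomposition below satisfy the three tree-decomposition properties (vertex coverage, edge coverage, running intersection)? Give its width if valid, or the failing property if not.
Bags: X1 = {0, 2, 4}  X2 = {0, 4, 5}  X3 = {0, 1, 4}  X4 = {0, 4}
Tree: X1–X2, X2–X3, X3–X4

A tree decomposition must satisfy three properties: every vertex lies in some bag; for every edge, both endpoints lie together in some bag; and for every vertex, the bags containing it form a connected subtree. Here vertex 3 appears in no bag, so the decomposition is invalid.

No — vertex 3 appears in no bag.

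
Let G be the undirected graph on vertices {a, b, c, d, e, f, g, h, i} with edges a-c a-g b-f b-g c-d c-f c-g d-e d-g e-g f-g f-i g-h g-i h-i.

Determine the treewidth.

2

A width-2 tree decomposition is:
Bags: B1 = {f, g, i}  B2 = {g, h, i}  B3 = {b, f, g}  B4 = {c, f, g}  B5 = {a, c, g}  B6 = {c, d, g}  B7 = {d, e, g}
Tree: B1–B2, B1–B3, B3–B4, B4–B5, B4–B6, B6–B7
Each bag holds 3 vertices, so the decomposition has width 2, which upper-bounds the treewidth. On the other hand G contains the 3-clique {d, e, g}. A clique must lie in a single bag of any decomposition, so no decomposition can have width below 2. The upper and lower bounds meet at 2, so that is the treewidth.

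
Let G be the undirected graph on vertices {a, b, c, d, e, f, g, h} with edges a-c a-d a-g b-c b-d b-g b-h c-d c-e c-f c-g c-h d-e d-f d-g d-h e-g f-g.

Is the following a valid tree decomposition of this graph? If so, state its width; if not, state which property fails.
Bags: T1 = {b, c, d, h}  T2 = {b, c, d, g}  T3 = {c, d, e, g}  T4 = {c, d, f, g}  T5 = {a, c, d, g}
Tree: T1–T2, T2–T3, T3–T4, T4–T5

Checking the three conditions: (i) the bags cover all of {a, b, c, d, e, f, g, h}; (ii) for each edge, some bag contains both endpoints; (iii) the bags containing any fixed vertex form a subtree. All hold, so the decomposition is valid with width 4 − 1 = 3.

Yes; width 3.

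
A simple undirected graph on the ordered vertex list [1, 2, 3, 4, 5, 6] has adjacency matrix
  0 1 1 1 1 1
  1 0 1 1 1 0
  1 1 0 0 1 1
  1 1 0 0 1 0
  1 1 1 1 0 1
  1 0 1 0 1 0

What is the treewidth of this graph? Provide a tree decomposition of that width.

Every bag has size at most 4, so the width is 4 − 1 = 3 and tw(G) ≤ 3. Conversely, {1, 2, 3, 5} is a clique of size 4, and the vertices of any clique must share a bag in every tree decomposition; so some bag has ≥ 4 vertices and tw(G) ≥ 3. Therefore the treewidth is 3.

Treewidth 3.
One such decomposition:
Bags: B1 = {1, 2, 3, 5}  B2 = {1, 2, 4, 5}  B3 = {1, 3, 5, 6}
Tree: B1–B2, B1–B3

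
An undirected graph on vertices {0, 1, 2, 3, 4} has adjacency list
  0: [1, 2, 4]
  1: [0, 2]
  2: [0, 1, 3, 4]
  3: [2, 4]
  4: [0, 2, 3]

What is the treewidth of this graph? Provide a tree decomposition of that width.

Each bag holds 3 vertices, so the decomposition has width 2, which upper-bounds the treewidth. On the other hand G contains the 3-clique {0, 1, 2}. A clique must lie in a single bag of any decomposition, so no decomposition can have width below 2. Therefore the treewidth is 2.

Treewidth 2.
One optimal decomposition is:
Bags: B1 = {0, 2, 4}  B2 = {0, 1, 2}  B3 = {2, 3, 4}
Tree: B1–B2, B1–B3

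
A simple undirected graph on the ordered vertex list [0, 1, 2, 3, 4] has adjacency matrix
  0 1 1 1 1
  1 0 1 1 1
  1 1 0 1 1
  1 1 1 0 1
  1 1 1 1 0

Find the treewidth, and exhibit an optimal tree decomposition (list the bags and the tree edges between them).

A single bag containing all 5 vertices is trivially a valid decomposition of width 4. For the lower bound, the 5 vertices {0, 1, 2, 3, 4} are pairwise adjacent, and any tree decomposition puts a clique entirely inside one bag — forcing width ≥ 4. Therefore the treewidth is 4.

Treewidth 4.
Bags: B1 = {0, 1, 2, 3, 4}
Tree: (single bag)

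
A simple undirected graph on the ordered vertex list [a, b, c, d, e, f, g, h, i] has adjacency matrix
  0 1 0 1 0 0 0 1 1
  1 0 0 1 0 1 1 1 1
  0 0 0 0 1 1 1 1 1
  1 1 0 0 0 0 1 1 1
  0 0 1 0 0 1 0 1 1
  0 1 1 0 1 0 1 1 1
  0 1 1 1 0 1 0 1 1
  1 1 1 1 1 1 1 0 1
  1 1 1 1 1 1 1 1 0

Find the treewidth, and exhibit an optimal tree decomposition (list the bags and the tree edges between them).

Treewidth 4.
One optimal decomposition is:
Bags: B1 = {b, f, g, h, i}  B2 = {c, f, g, h, i}  B3 = {b, d, g, h, i}  B4 = {c, e, f, h, i}  B5 = {a, b, d, h, i}
Tree: B1–B2, B1–B3, B2–B4, B3–B5

Every bag has size at most 5, so the width is 5 − 1 = 4 and tw(G) ≤ 4. Conversely, {b, d, g, h, i} is a clique of size 5, and the vertices of any clique must share a bag in every tree decomposition; so some bag has ≥ 5 vertices and tw(G) ≥ 4. Combining the bounds, tw(G) = 4.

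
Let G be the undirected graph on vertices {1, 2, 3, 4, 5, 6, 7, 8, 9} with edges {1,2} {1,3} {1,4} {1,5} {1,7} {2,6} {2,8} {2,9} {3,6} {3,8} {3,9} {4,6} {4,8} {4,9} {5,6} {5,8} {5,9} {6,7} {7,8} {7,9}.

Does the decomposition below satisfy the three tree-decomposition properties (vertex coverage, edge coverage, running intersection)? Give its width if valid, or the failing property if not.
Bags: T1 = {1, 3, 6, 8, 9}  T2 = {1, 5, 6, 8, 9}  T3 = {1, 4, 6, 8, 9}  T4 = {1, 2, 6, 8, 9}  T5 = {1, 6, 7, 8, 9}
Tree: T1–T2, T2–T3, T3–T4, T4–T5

Vertex coverage: the bags together contain {1, 2, 3, 4, 5, 6, 7, 8, 9}, the full vertex set. Edge coverage: each edge of G has both endpoints in at least one bag. Running intersection: for every vertex, the bags containing it form a connected subtree. All three properties hold, so this is a valid tree decomposition of width max|bag| − 1 = 4, and hence tw(G) ≤ 4.

Yes; width 4.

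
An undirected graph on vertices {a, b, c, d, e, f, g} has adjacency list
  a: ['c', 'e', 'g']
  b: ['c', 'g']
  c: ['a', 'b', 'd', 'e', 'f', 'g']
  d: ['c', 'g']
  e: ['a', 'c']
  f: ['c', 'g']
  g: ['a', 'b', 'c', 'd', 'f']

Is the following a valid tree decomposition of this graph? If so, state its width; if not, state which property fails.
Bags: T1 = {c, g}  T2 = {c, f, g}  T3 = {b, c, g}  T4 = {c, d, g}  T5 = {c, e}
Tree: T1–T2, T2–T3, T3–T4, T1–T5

A tree decomposition must satisfy three properties: every vertex lies in some bag; for every edge, both endpoints lie together in some bag; and for every vertex, the bags containing it form a connected subtree. Here vertex a appears in no bag, so the decomposition is invalid.

No — vertex a appears in no bag.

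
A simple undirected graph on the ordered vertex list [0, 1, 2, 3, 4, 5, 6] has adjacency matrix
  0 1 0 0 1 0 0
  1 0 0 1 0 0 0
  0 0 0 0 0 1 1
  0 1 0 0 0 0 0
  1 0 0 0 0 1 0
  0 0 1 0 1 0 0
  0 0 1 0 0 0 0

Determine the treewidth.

1

A width-1 tree decomposition is:
Bags: B1 = {1, 3}  B2 = {0, 1}  B3 = {0, 4}  B4 = {4, 5}  B5 = {2, 5}  B6 = {2, 6}
Tree: B1–B2, B2–B3, B3–B4, B4–B5, B5–B6
Every bag has size at most 2, so the width is 2 − 1 = 1 and tw(G) ≤ 1. Any graph with an edge has treewidth ≥ 1, and G has the edge 3–1. Combining the bounds, tw(G) = 1.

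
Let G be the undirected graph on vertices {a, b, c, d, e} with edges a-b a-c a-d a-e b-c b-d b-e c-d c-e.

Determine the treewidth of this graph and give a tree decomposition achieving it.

The largest bag has 4 vertices, giving width 3; this decomposition certifies tw(G) ≤ 3. For the lower bound, the 4 vertices {a, b, c, d} are pairwise adjacent, and any tree decomposition puts a clique entirely inside one bag — forcing width ≥ 3. Combining the bounds, tw(G) = 3.

Treewidth 3.
Bags: B1 = {a, b, c, e}  B2 = {a, b, c, d}
Tree: B1–B2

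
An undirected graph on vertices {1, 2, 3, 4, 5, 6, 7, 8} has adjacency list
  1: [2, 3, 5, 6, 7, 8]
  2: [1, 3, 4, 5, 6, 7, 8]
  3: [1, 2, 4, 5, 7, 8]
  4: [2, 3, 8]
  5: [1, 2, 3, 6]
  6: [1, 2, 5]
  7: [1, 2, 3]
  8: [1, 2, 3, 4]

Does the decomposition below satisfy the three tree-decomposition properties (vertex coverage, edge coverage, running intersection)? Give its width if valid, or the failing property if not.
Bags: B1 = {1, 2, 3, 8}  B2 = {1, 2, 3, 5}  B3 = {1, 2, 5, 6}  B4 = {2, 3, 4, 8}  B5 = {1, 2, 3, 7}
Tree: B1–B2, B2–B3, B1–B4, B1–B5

Vertex coverage: the bags together contain {1, 2, 3, 4, 5, 6, 7, 8}, the full vertex set. Edge coverage: each edge of G has both endpoints in at least one bag. Running intersection: for every vertex, the bags containing it form a connected subtree. All three properties hold, so this is a valid tree decomposition of width max|bag| − 1 = 3, and hence tw(G) ≤ 3.

Yes; width 3.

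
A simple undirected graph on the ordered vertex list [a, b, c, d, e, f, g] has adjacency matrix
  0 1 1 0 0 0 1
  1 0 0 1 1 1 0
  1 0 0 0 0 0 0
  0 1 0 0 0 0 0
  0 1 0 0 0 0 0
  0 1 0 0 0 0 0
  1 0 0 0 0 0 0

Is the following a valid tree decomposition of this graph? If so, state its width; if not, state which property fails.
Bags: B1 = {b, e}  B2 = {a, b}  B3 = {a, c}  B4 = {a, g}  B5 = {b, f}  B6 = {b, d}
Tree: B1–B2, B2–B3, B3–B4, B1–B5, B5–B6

Every vertex of G appears in some bag (union = {a, b, c, d, e, f, g}); every edge is covered by a bag; and for each vertex v the set of bags containing v is connected in the bag tree. The decomposition is therefore valid. The largest bag has 2 vertices, so the width is 1.

Yes; width 1.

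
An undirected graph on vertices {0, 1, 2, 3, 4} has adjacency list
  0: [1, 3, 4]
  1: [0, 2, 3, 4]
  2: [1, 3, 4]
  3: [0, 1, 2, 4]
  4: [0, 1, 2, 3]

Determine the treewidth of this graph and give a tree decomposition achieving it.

The largest bag has 4 vertices, giving width 3; this decomposition certifies tw(G) ≤ 3. Conversely, {0, 1, 3, 4} is a clique of size 4, and the vertices of any clique must share a bag in every tree decomposition; so some bag has ≥ 4 vertices and tw(G) ≥ 3. Combining the bounds, tw(G) = 3.

Treewidth 3.
One optimal decomposition is:
Bags: B1 = {1, 2, 3, 4}  B2 = {0, 1, 3, 4}
Tree: B1–B2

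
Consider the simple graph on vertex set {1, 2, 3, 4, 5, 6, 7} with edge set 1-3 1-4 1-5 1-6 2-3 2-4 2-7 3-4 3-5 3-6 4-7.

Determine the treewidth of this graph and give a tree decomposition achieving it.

Each bag holds 3 vertices, so the decomposition has width 2, which upper-bounds the treewidth. For the lower bound, the 3 vertices {1, 3, 4} are pairwise adjacent, and any tree decomposition puts a clique entirely inside one bag — forcing width ≥ 2. The upper and lower bounds meet at 2, so that is the treewidth.

Treewidth 2.
Bags: B1 = {1, 3, 6}  B2 = {1, 3, 4}  B3 = {1, 3, 5}  B4 = {2, 3, 4}  B5 = {2, 4, 7}
Tree: B1–B2, B2–B3, B2–B4, B4–B5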